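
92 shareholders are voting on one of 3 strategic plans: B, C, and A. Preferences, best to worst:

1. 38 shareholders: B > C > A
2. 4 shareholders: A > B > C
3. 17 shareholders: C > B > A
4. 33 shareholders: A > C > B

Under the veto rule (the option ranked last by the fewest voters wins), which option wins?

C

Last-place votes: B 33, C 4, A 55.
C is ranked last by the fewest voters, so C wins.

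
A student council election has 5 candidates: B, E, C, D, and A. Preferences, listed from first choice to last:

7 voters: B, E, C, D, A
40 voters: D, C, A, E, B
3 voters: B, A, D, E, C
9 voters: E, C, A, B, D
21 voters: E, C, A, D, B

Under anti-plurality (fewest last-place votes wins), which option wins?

Last-place votes: B 61, E 0, C 3, D 9, A 7.
E is ranked last by the fewest voters, so E wins.

E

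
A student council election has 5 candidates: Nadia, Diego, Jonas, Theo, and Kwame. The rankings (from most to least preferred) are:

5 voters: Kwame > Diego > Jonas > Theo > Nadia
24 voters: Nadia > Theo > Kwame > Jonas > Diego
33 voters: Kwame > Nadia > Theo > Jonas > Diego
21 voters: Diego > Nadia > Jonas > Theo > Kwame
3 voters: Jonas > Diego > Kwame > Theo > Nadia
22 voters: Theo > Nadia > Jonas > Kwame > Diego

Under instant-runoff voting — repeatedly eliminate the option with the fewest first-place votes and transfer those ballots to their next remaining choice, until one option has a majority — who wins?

Round 1: Nadia 24, Diego 21, Jonas 3, Theo 22, Kwame 38. Eliminate Jonas.
Round 2: Nadia 24, Diego 24, Theo 22, Kwame 38. Eliminate Theo.
Round 3: Nadia 46, Diego 24, Kwame 38. Eliminate Diego.
Round 4: Nadia 67, Kwame 41. Nadia has a majority.

Nadia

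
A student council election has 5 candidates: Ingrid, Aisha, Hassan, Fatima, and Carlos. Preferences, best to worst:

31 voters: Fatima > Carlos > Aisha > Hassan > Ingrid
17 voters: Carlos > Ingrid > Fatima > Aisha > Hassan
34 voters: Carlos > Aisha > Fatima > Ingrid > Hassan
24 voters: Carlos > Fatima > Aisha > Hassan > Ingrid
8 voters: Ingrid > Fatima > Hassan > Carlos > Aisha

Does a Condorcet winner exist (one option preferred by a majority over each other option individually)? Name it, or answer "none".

Carlos

Carlos vs Ingrid: 106–8 for Carlos.
Carlos vs Aisha: 114–0 for Carlos.
Carlos vs Hassan: 106–8 for Carlos.
Carlos vs Fatima: 75–39 for Carlos.
Carlos beats every other option head-to-head.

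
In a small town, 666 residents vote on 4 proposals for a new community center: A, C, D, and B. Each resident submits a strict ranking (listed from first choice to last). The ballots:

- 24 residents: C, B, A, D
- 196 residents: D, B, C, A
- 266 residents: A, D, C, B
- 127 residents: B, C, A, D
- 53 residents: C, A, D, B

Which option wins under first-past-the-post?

First-place votes: A 266, C 77, D 196, B 127.
A has the most first-place votes.

A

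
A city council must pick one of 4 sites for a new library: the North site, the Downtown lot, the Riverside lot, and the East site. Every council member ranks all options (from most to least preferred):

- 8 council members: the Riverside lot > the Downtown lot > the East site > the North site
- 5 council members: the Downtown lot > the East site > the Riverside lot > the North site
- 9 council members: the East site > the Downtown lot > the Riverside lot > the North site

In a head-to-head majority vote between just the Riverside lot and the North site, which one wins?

the Riverside lot

Voters preferring the Riverside lot to the North site: 22; preferring the North site to the Riverside lot: 0.
the Riverside lot wins the head-to-head.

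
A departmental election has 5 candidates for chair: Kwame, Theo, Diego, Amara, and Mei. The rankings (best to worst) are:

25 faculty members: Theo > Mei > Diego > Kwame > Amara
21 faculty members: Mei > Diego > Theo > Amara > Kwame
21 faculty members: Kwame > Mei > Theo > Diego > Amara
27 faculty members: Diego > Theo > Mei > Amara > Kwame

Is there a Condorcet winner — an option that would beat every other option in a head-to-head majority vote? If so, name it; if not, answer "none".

none

Checking pairwise contests:
Theo beats Kwame 73–21.
Diego beats Theo 48–46.
Mei beats Diego 67–27.
Theo beats Amara 94–0.
Theo beats Mei 52–42.
Every option loses at least one head-to-head, so there is no Condorcet winner.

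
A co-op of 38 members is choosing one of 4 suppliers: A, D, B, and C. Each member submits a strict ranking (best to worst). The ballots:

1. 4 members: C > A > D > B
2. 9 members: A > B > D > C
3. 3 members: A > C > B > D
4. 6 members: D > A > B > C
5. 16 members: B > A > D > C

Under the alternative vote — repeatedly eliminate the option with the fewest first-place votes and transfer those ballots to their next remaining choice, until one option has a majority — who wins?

Round 1: A 12, D 6, B 16, C 4. Eliminate C.
Round 2: A 16, D 6, B 16. Eliminate D.
Round 3: A 22, B 16. A has a majority.

A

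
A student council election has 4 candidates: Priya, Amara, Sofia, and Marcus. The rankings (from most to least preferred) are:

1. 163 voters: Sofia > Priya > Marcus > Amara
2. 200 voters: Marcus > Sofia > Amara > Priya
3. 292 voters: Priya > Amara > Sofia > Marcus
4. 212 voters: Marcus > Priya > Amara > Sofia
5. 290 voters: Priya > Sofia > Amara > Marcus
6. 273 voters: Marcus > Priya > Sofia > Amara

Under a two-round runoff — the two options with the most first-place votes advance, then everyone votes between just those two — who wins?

Priya

Round 1 first-place votes: Priya 582, Amara 0, Sofia 163, Marcus 685.
Marcus and Priya advance.
Runoff: Marcus is preferred to Priya by 685 voters; Priya by 745.
Priya wins the runoff.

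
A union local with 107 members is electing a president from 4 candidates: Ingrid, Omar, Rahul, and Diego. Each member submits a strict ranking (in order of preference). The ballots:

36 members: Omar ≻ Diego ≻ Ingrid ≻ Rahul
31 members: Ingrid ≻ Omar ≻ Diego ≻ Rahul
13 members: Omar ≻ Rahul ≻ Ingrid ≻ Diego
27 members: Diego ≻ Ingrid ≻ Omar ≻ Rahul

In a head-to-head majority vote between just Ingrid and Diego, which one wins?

Voters preferring Ingrid to Diego: 44; preferring Diego to Ingrid: 63.
Diego wins the head-to-head.

Diego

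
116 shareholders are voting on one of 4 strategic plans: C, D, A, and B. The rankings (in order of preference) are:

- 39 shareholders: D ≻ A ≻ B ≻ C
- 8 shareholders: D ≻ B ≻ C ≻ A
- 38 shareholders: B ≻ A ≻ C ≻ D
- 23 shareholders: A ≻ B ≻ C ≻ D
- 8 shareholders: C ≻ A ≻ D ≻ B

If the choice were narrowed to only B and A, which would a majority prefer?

A

Voters preferring B to A: 46; preferring A to B: 70.
A wins the head-to-head.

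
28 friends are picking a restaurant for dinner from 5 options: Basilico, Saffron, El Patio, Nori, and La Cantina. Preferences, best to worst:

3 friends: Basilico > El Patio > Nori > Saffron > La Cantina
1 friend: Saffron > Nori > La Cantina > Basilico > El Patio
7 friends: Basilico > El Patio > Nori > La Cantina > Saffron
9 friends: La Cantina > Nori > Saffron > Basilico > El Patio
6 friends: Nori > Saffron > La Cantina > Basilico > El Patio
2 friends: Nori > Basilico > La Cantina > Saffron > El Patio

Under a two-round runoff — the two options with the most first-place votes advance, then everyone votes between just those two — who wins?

La Cantina

Round 1 first-place votes: Basilico 10, Saffron 1, El Patio 0, Nori 8, La Cantina 9.
Basilico and La Cantina advance.
Runoff: Basilico is preferred to La Cantina by 12 voters; La Cantina by 16.
La Cantina wins the runoff.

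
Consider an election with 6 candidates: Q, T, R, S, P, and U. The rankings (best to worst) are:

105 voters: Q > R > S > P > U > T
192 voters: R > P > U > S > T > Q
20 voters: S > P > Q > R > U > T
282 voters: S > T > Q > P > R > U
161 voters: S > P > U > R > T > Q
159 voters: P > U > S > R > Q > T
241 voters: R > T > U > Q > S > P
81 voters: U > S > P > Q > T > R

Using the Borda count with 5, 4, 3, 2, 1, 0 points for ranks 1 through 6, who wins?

S

Q: 105·5 + 192·0 + 20·3 + 282·3 + 161·0 + 159·1 + 241·2 + 81·2 = 2234
T: 105·0 + 192·1 + 20·0 + 282·4 + 161·1 + 159·0 + 241·4 + 81·1 = 2526
R: 105·4 + 192·5 + 20·2 + 282·1 + 161·2 + 159·2 + 241·5 + 81·0 = 3547
S: 105·3 + 192·2 + 20·5 + 282·5 + 161·5 + 159·3 + 241·1 + 81·4 = 4056
P: 105·2 + 192·4 + 20·4 + 282·2 + 161·4 + 159·5 + 241·0 + 81·3 = 3304
U: 105·1 + 192·3 + 20·1 + 282·0 + 161·3 + 159·4 + 241·3 + 81·5 = 2948
S has the highest Borda score (4056).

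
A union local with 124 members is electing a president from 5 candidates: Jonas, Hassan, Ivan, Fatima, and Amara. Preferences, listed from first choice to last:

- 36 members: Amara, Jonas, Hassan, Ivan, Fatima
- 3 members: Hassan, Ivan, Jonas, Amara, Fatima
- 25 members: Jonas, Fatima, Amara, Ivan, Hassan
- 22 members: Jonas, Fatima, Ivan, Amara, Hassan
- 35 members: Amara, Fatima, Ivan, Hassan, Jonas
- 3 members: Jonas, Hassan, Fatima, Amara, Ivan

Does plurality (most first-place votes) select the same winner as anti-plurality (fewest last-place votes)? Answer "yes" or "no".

Plurality — first-place votes: Jonas 50, Hassan 3, Ivan 0, Fatima 0, Amara 71. Winner: Amara.
Anti-plurality — last-place votes: Jonas 35, Hassan 47, Ivan 3, Fatima 39, Amara 0. Winner: Amara.
The two methods agree.

yes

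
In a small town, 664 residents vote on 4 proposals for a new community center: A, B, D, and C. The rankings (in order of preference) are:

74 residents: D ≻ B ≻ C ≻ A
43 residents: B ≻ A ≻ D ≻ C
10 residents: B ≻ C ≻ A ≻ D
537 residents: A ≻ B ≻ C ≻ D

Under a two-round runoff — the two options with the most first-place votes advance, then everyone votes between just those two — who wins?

Round 1 first-place votes: A 537, B 53, D 74, C 0.
A and D advance.
Runoff: A is preferred to D by 590 voters; D by 74.
A wins the runoff.

A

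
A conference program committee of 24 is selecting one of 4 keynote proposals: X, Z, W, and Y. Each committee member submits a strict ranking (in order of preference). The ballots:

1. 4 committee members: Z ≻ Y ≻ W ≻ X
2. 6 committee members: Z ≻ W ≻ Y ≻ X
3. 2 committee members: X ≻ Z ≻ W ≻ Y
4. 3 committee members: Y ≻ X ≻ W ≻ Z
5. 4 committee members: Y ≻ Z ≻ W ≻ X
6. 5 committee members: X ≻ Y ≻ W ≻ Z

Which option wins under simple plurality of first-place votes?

First-place votes: X 7, Z 10, W 0, Y 7.
Z has the most first-place votes.

Z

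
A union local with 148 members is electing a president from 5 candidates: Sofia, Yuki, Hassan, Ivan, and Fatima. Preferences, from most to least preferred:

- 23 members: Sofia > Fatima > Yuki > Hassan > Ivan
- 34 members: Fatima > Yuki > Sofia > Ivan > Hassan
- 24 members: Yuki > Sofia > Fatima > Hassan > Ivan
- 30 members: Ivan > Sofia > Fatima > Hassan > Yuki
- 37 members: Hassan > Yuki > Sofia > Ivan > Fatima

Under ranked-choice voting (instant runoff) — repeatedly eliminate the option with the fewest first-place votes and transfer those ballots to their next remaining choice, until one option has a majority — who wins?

Fatima

Round 1: Sofia 23, Yuki 24, Hassan 37, Ivan 30, Fatima 34. Eliminate Sofia.
Round 2: Yuki 24, Hassan 37, Ivan 30, Fatima 57. Eliminate Yuki.
Round 3: Hassan 37, Ivan 30, Fatima 81. Fatima has a majority.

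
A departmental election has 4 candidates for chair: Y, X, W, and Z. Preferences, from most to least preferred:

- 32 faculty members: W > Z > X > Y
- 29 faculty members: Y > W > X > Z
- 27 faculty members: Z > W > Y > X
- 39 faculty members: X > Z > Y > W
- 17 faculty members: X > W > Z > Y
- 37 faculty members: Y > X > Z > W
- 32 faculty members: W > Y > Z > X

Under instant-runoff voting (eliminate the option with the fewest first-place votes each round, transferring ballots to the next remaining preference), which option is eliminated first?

Z

Round 1: Y 66, X 56, W 64, Z 27. Eliminate Z.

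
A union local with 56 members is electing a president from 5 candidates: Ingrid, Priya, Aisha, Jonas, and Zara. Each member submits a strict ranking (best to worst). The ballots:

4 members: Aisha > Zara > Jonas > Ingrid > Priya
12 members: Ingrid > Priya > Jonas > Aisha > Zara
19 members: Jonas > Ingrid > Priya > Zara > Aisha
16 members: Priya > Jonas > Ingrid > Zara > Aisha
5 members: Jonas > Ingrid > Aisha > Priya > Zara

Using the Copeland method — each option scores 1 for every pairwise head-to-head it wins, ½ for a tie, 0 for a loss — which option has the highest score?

Ingrid: beats Priya, Aisha, and Zara; loses to Jonas → score 3.
Priya: beats Aisha and Zara; ties Jonas; loses to Ingrid → score 2.5.
Aisha: loses to Ingrid, Priya, Jonas, and Zara → score 0.
Jonas: beats Ingrid, Aisha, and Zara; ties Priya → score 3.5.
Zara: beats Aisha; loses to Ingrid, Priya, and Jonas → score 1.
Jonas has the best pairwise record.

Jonas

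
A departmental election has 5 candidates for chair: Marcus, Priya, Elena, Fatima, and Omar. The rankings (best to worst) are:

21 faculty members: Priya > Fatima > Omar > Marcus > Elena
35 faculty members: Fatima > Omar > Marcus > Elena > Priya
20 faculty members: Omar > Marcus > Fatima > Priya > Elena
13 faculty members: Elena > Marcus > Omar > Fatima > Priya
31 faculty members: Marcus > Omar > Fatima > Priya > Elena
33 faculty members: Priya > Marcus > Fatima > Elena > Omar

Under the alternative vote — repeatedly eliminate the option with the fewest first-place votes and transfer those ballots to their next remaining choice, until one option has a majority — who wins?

Marcus

Round 1: Marcus 31, Priya 54, Elena 13, Fatima 35, Omar 20. Eliminate Elena.
Round 2: Marcus 44, Priya 54, Fatima 35, Omar 20. Eliminate Omar.
Round 3: Marcus 64, Priya 54, Fatima 35. Eliminate Fatima.
Round 4: Marcus 99, Priya 54. Marcus has a majority.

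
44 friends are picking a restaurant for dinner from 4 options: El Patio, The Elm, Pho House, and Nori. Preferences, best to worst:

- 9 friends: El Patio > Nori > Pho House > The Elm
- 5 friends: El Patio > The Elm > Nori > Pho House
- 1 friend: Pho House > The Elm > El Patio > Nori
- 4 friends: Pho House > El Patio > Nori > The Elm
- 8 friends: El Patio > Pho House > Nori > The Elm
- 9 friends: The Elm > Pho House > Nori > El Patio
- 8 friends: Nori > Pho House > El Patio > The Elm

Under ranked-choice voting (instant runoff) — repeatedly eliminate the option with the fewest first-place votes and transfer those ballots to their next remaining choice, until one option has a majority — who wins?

El Patio

Round 1: El Patio 22, The Elm 9, Pho House 5, Nori 8. Eliminate Pho House.
Round 2: El Patio 26, The Elm 10, Nori 8. El Patio has a majority.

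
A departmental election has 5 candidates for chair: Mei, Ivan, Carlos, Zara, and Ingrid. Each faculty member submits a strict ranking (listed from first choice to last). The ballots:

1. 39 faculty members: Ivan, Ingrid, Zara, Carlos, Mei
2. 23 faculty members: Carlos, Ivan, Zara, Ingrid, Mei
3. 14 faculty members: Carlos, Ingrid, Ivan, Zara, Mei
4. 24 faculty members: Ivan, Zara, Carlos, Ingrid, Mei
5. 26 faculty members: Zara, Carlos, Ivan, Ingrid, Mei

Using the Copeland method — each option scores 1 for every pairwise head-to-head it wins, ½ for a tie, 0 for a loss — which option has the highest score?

Ivan

Mei: loses to Ivan, Carlos, Zara, and Ingrid → score 0.
Ivan: beats Mei, Zara, and Ingrid; ties Carlos → score 3.5.
Carlos: beats Mei and Ingrid; ties Ivan; loses to Zara → score 2.5.
Zara: beats Mei, Carlos, and Ingrid; loses to Ivan → score 3.
Ingrid: beats Mei; loses to Ivan, Carlos, and Zara → score 1.
Ivan has the best pairwise record.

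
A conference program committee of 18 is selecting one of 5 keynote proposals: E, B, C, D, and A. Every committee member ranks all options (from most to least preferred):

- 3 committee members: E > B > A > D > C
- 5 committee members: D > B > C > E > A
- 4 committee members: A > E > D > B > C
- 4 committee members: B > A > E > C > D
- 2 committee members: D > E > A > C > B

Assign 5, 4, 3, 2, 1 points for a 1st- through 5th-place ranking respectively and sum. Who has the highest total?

E: 3·5 + 5·2 + 4·4 + 4·3 + 2·4 = 61
B: 3·4 + 5·4 + 4·2 + 4·5 + 2·1 = 62
C: 3·1 + 5·3 + 4·1 + 4·2 + 2·2 = 34
D: 3·2 + 5·5 + 4·3 + 4·1 + 2·5 = 57
A: 3·3 + 5·1 + 4·5 + 4·4 + 2·3 = 56
B has the highest Borda score (62).

B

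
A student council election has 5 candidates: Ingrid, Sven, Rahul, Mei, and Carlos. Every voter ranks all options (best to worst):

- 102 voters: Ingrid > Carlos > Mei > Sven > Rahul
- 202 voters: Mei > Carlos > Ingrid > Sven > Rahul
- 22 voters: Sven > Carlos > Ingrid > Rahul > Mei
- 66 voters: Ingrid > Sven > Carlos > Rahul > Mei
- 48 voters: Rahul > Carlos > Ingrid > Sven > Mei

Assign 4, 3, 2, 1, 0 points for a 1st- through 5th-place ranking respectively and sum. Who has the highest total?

Carlos

Ingrid: 102·4 + 202·2 + 22·2 + 66·4 + 48·2 = 1216
Sven: 102·1 + 202·1 + 22·4 + 66·3 + 48·1 = 638
Rahul: 102·0 + 202·0 + 22·1 + 66·1 + 48·4 = 280
Mei: 102·2 + 202·4 + 22·0 + 66·0 + 48·0 = 1012
Carlos: 102·3 + 202·3 + 22·3 + 66·2 + 48·3 = 1254
Carlos has the highest Borda score (1254).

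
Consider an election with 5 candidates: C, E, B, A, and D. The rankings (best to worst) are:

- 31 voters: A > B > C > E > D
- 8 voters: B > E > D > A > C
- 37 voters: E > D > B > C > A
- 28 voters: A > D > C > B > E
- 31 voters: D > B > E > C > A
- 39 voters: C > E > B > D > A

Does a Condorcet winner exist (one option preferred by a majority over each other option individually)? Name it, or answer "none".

Checking pairwise contests:
B beats C 107–67.
C beats E 98–76.
D beats B 96–78.
C beats A 107–67.
E beats D 115–59.
Every option loses at least one head-to-head, so there is no Condorcet winner.

none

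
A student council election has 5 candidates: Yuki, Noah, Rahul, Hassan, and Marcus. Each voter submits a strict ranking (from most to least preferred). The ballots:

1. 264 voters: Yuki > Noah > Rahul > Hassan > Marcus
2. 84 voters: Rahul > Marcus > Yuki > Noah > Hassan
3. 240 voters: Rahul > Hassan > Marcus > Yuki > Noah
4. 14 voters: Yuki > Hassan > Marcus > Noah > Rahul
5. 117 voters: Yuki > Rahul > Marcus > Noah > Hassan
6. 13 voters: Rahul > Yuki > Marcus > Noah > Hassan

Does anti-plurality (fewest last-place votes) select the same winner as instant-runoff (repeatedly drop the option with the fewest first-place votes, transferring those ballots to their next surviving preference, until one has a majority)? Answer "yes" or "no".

Anti-plurality — last-place votes: Yuki 0, Noah 240, Rahul 14, Hassan 214, Marcus 264. Winner: Yuki.
Instant-runoff — R1 Yuki 395, Noah 0, Rahul 337, Hassan 0, Marcus 0 (Yuki winner). Winner: Yuki.
The two methods agree.

yes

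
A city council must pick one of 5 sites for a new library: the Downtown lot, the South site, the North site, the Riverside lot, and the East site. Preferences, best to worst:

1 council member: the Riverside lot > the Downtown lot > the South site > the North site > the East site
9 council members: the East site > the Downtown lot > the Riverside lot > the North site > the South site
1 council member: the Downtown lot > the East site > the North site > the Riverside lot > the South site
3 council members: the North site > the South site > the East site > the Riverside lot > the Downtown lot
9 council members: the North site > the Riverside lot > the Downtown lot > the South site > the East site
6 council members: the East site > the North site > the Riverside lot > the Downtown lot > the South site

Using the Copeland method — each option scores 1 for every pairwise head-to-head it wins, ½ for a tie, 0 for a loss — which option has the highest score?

the East site

the Downtown lot: beats the South site; loses to the North site, the Riverside lot, and the East site → score 1.
the South site: loses to the Downtown lot, the North site, the Riverside lot, and the East site → score 0.
the North site: beats the Downtown lot, the South site, and the Riverside lot; loses to the East site → score 3.
the Riverside lot: beats the Downtown lot and the South site; loses to the North site and the East site → score 2.
the East site: beats the Downtown lot, the South site, the North site, and the Riverside lot → score 4.
the East site has the best pairwise record.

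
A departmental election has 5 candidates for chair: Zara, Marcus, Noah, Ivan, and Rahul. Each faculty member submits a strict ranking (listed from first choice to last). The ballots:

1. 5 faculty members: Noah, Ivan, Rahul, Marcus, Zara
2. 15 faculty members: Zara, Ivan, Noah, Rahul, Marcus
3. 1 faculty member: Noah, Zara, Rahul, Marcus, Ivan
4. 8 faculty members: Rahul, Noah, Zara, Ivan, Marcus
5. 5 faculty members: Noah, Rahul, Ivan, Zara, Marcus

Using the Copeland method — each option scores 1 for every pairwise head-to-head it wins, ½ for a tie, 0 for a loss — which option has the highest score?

Zara: beats Marcus and Ivan; loses to Noah and Rahul → score 2.
Marcus: loses to Zara, Noah, Ivan, and Rahul → score 0.
Noah: beats Zara, Marcus, Ivan, and Rahul → score 4.
Ivan: beats Marcus and Rahul; loses to Zara and Noah → score 2.
Rahul: beats Zara and Marcus; loses to Noah and Ivan → score 2.
Noah has the best pairwise record.

Noah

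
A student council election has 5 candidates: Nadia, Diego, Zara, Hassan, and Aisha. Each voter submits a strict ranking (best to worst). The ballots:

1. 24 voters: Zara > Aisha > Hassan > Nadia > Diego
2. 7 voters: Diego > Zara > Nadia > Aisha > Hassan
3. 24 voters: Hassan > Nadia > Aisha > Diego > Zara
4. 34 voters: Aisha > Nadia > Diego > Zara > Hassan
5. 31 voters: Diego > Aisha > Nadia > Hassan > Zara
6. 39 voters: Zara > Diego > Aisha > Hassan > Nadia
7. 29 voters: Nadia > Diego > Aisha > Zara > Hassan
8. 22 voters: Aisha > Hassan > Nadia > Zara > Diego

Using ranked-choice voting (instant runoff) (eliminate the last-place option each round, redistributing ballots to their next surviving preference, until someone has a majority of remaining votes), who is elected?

Round 1: Nadia 29, Diego 38, Zara 63, Hassan 24, Aisha 56. Eliminate Hassan.
Round 2: Nadia 53, Diego 38, Zara 63, Aisha 56. Eliminate Diego.
Round 3: Nadia 53, Zara 70, Aisha 87. Eliminate Nadia.
Round 4: Zara 70, Aisha 140. Aisha has a majority.

Aisha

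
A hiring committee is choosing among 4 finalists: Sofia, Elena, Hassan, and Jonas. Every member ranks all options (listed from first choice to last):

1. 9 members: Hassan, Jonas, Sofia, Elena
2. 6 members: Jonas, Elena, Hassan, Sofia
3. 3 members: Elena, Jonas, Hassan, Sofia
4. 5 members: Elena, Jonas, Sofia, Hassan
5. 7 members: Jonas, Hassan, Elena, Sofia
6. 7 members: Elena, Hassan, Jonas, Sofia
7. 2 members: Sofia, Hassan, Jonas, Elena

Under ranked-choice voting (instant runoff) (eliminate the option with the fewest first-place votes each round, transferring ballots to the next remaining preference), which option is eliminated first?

Round 1: Sofia 2, Elena 15, Hassan 9, Jonas 13. Eliminate Sofia.

Sofia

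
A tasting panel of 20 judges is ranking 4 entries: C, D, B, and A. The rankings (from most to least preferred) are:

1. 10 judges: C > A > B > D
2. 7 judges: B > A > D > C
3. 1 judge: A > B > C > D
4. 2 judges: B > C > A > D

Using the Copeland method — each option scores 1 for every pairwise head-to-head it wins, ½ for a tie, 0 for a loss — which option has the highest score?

C: beats D and A; ties B → score 2.5.
D: loses to C, B, and A → score 0.
B: beats D; ties C; loses to A → score 1.5.
A: beats D and B; loses to C → score 2.
C has the best pairwise record.

C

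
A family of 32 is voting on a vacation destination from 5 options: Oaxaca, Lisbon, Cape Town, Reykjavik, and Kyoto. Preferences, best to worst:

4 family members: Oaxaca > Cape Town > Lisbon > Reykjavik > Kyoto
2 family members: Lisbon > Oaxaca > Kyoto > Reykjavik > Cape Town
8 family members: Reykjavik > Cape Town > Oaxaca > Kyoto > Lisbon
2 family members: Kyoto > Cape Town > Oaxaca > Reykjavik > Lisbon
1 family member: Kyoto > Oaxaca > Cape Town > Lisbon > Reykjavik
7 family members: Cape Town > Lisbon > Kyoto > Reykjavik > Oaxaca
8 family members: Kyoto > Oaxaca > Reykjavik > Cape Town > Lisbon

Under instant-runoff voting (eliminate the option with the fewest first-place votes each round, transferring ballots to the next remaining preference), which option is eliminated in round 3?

Reykjavik

Round 1: Oaxaca 4, Lisbon 2, Cape Town 7, Reykjavik 8, Kyoto 11. Eliminate Lisbon.
Round 2: Oaxaca 6, Cape Town 7, Reykjavik 8, Kyoto 11. Eliminate Oaxaca.
Round 3: Cape Town 11, Reykjavik 8, Kyoto 13. Eliminate Reykjavik.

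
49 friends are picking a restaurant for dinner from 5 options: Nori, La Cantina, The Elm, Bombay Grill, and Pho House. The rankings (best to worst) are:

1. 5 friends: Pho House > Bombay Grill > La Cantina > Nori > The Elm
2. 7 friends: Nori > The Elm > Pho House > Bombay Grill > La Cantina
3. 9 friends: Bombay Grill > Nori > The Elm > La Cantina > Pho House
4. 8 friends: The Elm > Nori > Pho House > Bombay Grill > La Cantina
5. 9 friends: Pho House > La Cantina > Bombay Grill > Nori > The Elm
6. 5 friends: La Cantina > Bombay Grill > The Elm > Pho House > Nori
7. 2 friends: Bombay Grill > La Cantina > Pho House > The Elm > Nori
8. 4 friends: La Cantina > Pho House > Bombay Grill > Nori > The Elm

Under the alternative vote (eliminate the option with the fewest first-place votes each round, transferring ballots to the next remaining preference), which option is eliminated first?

Round 1: Nori 7, La Cantina 9, The Elm 8, Bombay Grill 11, Pho House 14. Eliminate Nori.

Nori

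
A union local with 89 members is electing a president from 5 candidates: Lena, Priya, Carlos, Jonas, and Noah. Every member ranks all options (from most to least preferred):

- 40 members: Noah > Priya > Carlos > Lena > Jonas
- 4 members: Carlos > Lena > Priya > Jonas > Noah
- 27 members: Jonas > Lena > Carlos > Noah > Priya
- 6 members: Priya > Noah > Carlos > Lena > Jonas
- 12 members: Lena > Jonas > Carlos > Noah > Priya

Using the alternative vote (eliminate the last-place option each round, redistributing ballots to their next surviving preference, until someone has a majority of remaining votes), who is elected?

Round 1: Lena 12, Priya 6, Carlos 4, Jonas 27, Noah 40. Eliminate Carlos.
Round 2: Lena 16, Priya 6, Jonas 27, Noah 40. Eliminate Priya.
Round 3: Lena 16, Jonas 27, Noah 46. Noah has a majority.

Noah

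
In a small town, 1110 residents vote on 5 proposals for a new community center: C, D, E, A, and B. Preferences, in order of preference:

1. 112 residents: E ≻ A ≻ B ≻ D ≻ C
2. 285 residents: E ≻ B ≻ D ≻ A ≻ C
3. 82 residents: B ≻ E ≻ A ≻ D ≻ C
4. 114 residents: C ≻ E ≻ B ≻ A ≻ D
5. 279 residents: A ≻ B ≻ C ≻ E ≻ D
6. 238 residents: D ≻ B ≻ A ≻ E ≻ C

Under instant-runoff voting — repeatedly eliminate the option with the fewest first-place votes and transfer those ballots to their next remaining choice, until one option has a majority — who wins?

E

Round 1: C 114, D 238, E 397, A 279, B 82. Eliminate B.
Round 2: C 114, D 238, E 479, A 279. Eliminate C.
Round 3: D 238, E 593, A 279. E has a majority.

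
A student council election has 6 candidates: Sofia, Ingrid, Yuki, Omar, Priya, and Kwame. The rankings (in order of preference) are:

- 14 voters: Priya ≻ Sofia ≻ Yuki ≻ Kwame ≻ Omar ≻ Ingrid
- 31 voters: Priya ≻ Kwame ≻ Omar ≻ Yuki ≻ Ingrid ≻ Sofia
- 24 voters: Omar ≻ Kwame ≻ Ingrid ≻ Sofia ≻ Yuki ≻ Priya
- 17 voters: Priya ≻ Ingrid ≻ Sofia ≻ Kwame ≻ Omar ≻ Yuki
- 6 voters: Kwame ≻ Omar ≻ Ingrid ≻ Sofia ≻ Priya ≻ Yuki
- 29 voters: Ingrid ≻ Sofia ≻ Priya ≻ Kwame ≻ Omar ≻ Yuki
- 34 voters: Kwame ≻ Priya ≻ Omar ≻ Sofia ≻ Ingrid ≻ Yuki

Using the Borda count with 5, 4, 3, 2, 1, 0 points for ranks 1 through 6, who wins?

Kwame

Sofia: 14·4 + 31·0 + 24·2 + 17·3 + 6·2 + 29·4 + 34·2 = 351
Ingrid: 14·0 + 31·1 + 24·3 + 17·4 + 6·3 + 29·5 + 34·1 = 368
Yuki: 14·3 + 31·2 + 24·1 + 17·0 + 6·0 + 29·0 + 34·0 = 128
Omar: 14·1 + 31·3 + 24·5 + 17·1 + 6·4 + 29·1 + 34·3 = 399
Priya: 14·5 + 31·5 + 24·0 + 17·5 + 6·1 + 29·3 + 34·4 = 539
Kwame: 14·2 + 31·4 + 24·4 + 17·2 + 6·5 + 29·2 + 34·5 = 540
Kwame has the highest Borda score (540).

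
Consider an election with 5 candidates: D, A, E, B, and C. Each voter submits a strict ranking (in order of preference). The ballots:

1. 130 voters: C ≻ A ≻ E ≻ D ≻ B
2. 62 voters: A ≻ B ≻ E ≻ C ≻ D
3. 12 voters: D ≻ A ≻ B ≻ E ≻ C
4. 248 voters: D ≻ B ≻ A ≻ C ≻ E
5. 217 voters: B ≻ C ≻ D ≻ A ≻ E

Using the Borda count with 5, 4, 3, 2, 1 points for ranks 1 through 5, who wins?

D: 130·2 + 62·1 + 12·5 + 248·5 + 217·3 = 2273
A: 130·4 + 62·5 + 12·4 + 248·3 + 217·2 = 2056
E: 130·3 + 62·3 + 12·2 + 248·1 + 217·1 = 1065
B: 130·1 + 62·4 + 12·3 + 248·4 + 217·5 = 2491
C: 130·5 + 62·2 + 12·1 + 248·2 + 217·4 = 2150
B has the highest Borda score (2491).

B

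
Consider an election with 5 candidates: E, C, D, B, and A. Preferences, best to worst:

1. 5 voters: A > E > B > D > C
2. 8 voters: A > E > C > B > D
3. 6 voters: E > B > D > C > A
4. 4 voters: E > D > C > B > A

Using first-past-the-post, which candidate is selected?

A

First-place votes: E 10, C 0, D 0, B 0, A 13.
A has the most first-place votes.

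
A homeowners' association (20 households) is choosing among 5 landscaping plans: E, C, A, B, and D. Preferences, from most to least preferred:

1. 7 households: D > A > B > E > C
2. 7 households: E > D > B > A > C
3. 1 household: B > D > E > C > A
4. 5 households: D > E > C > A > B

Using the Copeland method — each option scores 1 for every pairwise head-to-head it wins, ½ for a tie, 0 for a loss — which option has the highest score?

D

E: beats C, A, and B; loses to D → score 3.
C: loses to E, A, B, and D → score 0.
A: beats C and B; loses to E and D → score 2.
B: beats C; loses to E, A, and D → score 1.
D: beats E, C, A, and B → score 4.
D has the best pairwise record.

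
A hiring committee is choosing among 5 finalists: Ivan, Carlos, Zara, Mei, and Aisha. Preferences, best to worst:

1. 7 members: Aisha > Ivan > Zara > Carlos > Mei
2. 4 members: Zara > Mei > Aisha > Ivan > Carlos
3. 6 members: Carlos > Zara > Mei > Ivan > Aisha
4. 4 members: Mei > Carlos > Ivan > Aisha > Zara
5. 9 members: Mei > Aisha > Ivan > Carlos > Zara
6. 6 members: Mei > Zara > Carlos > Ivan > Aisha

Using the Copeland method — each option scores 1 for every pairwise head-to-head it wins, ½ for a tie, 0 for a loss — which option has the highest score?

Mei

Ivan: beats Carlos and Zara; loses to Mei and Aisha → score 2.
Carlos: beats Zara; loses to Ivan, Mei, and Aisha → score 1.
Zara: loses to Ivan, Carlos, Mei, and Aisha → score 0.
Mei: beats Ivan, Carlos, Zara, and Aisha → score 4.
Aisha: beats Ivan, Carlos, and Zara; loses to Mei → score 3.
Mei has the best pairwise record.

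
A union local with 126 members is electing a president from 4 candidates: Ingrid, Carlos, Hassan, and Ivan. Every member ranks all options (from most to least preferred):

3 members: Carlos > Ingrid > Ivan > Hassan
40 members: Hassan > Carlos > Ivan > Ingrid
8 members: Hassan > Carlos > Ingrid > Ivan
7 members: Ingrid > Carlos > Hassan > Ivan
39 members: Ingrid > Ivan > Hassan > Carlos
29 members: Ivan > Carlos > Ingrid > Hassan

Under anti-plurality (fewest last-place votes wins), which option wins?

Ivan

Last-place votes: Ingrid 40, Carlos 39, Hassan 32, Ivan 15.
Ivan is ranked last by the fewest voters, so Ivan wins.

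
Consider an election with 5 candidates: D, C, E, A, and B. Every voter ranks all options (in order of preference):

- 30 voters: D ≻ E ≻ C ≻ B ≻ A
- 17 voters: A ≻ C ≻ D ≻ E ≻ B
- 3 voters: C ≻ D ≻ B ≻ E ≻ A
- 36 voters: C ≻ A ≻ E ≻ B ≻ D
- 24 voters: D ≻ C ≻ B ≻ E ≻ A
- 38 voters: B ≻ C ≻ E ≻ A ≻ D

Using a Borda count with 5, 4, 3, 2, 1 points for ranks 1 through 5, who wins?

D: 30·5 + 17·3 + 3·4 + 36·1 + 24·5 + 38·1 = 407
C: 30·3 + 17·4 + 3·5 + 36·5 + 24·4 + 38·4 = 601
E: 30·4 + 17·2 + 3·2 + 36·3 + 24·2 + 38·3 = 430
A: 30·1 + 17·5 + 3·1 + 36·4 + 24·1 + 38·2 = 362
B: 30·2 + 17·1 + 3·3 + 36·2 + 24·3 + 38·5 = 420
C has the highest Borda score (601).

C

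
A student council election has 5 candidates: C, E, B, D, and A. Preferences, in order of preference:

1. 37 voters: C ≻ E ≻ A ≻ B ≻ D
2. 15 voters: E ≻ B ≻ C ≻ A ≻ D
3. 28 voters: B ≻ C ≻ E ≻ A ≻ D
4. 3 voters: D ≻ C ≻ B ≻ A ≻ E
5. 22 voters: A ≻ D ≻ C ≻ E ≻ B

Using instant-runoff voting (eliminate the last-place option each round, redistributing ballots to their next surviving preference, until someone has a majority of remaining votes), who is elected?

Round 1: C 37, E 15, B 28, D 3, A 22. Eliminate D.
Round 2: C 40, E 15, B 28, A 22. Eliminate E.
Round 3: C 40, B 43, A 22. Eliminate A.
Round 4: C 62, B 43. C has a majority.

C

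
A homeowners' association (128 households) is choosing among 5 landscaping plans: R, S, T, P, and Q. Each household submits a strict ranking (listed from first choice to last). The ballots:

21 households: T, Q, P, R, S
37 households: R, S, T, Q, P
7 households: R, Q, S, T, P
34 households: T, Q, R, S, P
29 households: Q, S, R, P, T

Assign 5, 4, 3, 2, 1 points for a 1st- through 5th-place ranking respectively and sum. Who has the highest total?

Q

R: 21·2 + 37·5 + 7·5 + 34·3 + 29·3 = 451
S: 21·1 + 37·4 + 7·3 + 34·2 + 29·4 = 374
T: 21·5 + 37·3 + 7·2 + 34·5 + 29·1 = 429
P: 21·3 + 37·1 + 7·1 + 34·1 + 29·2 = 199
Q: 21·4 + 37·2 + 7·4 + 34·4 + 29·5 = 467
Q has the highest Borda score (467).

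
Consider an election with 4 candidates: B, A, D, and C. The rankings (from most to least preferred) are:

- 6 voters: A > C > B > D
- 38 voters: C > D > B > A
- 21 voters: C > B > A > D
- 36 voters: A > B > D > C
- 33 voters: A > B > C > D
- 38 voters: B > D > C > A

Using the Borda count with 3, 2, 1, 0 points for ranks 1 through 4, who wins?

B: 6·1 + 38·1 + 21·2 + 36·2 + 33·2 + 38·3 = 338
A: 6·3 + 38·0 + 21·1 + 36·3 + 33·3 + 38·0 = 246
D: 6·0 + 38·2 + 21·0 + 36·1 + 33·0 + 38·2 = 188
C: 6·2 + 38·3 + 21·3 + 36·0 + 33·1 + 38·1 = 260
B has the highest Borda score (338).

B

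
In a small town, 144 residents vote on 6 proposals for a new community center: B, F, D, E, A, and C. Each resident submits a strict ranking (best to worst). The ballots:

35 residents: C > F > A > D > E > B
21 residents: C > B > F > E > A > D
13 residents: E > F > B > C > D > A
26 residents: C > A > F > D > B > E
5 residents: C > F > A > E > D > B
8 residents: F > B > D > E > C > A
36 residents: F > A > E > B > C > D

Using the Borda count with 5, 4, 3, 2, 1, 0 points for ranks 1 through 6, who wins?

F

B: 35·0 + 21·4 + 13·3 + 26·1 + 5·0 + 8·4 + 36·2 = 253
F: 35·4 + 21·3 + 13·4 + 26·3 + 5·4 + 8·5 + 36·5 = 573
D: 35·2 + 21·0 + 13·1 + 26·2 + 5·1 + 8·3 + 36·0 = 164
E: 35·1 + 21·2 + 13·5 + 26·0 + 5·2 + 8·2 + 36·3 = 276
A: 35·3 + 21·1 + 13·0 + 26·4 + 5·3 + 8·0 + 36·4 = 389
C: 35·5 + 21·5 + 13·2 + 26·5 + 5·5 + 8·1 + 36·1 = 505
F has the highest Borda score (573).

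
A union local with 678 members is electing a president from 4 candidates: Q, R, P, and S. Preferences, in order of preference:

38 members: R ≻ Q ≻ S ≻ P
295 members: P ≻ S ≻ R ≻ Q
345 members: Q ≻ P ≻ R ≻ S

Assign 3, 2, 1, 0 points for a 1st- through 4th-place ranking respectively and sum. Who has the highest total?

P

Q: 38·2 + 295·0 + 345·3 = 1111
R: 38·3 + 295·1 + 345·1 = 754
P: 38·0 + 295·3 + 345·2 = 1575
S: 38·1 + 295·2 + 345·0 = 628
P has the highest Borda score (1575).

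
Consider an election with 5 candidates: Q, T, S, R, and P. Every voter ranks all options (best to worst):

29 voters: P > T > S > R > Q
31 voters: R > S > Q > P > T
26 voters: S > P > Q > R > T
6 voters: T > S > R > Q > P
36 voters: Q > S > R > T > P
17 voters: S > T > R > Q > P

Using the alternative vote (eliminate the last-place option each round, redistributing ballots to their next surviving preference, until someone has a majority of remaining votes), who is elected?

Round 1: Q 36, T 6, S 43, R 31, P 29. Eliminate T.
Round 2: Q 36, S 49, R 31, P 29. Eliminate P.
Round 3: Q 36, S 78, R 31. S has a majority.

S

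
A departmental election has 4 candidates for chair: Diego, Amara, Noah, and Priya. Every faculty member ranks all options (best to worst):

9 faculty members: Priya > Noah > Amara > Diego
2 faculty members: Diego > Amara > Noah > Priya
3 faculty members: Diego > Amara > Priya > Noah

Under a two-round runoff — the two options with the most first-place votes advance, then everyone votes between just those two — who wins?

Priya

Round 1 first-place votes: Diego 5, Amara 0, Noah 0, Priya 9.
Priya and Diego advance.
Runoff: Priya is preferred to Diego by 9 voters; Diego by 5.
Priya wins the runoff.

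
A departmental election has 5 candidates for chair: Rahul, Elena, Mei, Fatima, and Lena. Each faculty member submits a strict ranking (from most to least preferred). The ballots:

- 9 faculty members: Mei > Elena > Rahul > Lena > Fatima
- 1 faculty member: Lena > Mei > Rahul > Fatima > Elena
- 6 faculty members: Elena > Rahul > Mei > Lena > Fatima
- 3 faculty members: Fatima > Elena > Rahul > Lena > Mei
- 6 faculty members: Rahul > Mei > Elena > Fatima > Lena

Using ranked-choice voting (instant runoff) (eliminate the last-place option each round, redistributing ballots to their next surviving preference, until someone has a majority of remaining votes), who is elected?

Mei

Round 1: Rahul 6, Elena 6, Mei 9, Fatima 3, Lena 1. Eliminate Lena.
Round 2: Rahul 6, Elena 6, Mei 10, Fatima 3. Eliminate Fatima.
Round 3: Rahul 6, Elena 9, Mei 10. Eliminate Rahul.
Round 4: Elena 9, Mei 16. Mei has a majority.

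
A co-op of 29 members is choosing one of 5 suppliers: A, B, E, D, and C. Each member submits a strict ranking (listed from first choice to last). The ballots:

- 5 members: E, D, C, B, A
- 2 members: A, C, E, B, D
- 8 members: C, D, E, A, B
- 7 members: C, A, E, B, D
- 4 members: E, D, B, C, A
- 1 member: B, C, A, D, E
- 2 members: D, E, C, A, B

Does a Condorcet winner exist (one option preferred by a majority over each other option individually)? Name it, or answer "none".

C

C vs A: 27–2 for C.
C vs B: 24–5 for C.
C vs E: 18–11 for C.
C vs D: 18–11 for C.
C beats every other option head-to-head.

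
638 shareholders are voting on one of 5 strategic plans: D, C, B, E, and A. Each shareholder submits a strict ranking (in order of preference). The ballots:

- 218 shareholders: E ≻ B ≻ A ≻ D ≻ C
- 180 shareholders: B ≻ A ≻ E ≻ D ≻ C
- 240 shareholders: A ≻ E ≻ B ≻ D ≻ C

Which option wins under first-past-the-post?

A

First-place votes: D 0, C 0, B 180, E 218, A 240.
A has the most first-place votes.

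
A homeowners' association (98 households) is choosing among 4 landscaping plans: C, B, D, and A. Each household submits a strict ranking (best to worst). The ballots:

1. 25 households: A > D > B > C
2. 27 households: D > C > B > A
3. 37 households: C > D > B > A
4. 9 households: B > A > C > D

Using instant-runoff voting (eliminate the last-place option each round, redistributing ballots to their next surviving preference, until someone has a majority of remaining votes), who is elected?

Round 1: C 37, B 9, D 27, A 25. Eliminate B.
Round 2: C 37, D 27, A 34. Eliminate D.
Round 3: C 64, A 34. C has a majority.

C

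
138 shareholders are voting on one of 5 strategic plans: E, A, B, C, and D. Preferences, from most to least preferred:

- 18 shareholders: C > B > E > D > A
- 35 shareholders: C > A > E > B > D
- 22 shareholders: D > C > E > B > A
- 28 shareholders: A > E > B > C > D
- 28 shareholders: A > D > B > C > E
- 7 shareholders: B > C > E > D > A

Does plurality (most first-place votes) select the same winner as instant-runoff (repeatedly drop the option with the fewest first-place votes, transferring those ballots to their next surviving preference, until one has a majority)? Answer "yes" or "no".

no

Plurality — first-place votes: E 0, A 56, B 7, C 53, D 22. Winner: A.
Instant-runoff — R1 E 0, A 56, B 7, C 53, D 22 (E out); R2 A 56, B 7, C 53, D 22 (B out); R3 A 56, C 60, D 22 (D out); R4 A 56, C 82 (C winner). Winner: C.
The two methods disagree.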